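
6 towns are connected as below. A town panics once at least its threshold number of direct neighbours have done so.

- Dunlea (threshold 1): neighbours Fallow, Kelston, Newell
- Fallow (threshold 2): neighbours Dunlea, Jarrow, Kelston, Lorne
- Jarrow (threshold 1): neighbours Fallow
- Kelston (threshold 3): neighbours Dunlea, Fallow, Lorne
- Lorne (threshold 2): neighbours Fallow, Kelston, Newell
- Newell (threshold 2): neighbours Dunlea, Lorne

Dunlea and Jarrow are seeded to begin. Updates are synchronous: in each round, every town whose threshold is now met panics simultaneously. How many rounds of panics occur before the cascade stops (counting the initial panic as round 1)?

Round 1 — Dunlea, Jarrow panic (initial).
Round 2 — checking thresholds:
  Fallow: 2 of 4 neighbours ≥ 2, panics.
  Kelston: 1 of 3 neighbours < 3, below threshold.
  Newell: 1 of 2 neighbours < 2, below threshold.
Round 3 — no new panics; cascade stops.

2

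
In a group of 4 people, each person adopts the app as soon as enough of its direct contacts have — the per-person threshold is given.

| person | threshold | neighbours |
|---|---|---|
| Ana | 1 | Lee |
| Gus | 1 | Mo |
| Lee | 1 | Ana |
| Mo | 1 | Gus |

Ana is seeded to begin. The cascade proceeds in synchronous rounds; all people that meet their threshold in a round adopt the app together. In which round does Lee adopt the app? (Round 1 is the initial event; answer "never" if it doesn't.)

Round 1 — Ana adopts the app (initial).
Round 2 — checking thresholds:
  Lee: 1 of 1 neighbours ≥ 1, adopts the app.
Round 3 — no new adoptions; cascade stops.

2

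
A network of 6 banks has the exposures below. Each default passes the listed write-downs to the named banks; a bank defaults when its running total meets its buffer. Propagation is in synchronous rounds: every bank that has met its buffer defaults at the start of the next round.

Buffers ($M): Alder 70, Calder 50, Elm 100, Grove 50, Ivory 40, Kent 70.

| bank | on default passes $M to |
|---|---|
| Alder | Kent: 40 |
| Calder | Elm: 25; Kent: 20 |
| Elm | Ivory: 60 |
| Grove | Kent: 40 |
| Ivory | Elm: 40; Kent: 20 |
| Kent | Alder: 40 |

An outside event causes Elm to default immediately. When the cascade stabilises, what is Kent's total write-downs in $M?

Round 1 — Elm defaults (initial).
  Ivory: +60 → 60 ≥ 40
Round 2 — Ivory defaults.
  Kent: +20 → 20 < 70
No further defaults.

20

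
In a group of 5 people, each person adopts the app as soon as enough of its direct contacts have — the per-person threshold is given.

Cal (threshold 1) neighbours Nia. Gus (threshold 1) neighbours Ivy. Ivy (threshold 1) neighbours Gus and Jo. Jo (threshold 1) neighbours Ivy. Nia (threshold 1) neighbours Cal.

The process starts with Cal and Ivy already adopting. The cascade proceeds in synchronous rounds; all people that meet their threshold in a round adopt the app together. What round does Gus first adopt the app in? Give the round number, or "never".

2

Round 1 — Cal, Ivy adopt the app (initial).
Round 2 — checking thresholds:
  Gus: 1 of 1 neighbours ≥ 1, adopts the app.
  Jo: 1 of 1 neighbours ≥ 1, adopts the app.
  Nia: 1 of 1 neighbours ≥ 1, adopts the app.
Round 3 — no new adoptions; cascade stops.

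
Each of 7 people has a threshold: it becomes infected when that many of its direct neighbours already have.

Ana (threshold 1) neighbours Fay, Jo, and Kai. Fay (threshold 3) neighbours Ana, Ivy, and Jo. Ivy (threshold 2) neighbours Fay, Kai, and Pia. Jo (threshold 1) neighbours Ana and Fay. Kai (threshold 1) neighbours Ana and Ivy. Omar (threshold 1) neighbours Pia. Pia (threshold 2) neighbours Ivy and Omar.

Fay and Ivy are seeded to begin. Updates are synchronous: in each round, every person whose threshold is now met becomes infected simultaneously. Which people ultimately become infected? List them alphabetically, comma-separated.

Ana, Fay, Ivy, Jo, Kai

Round 1 — Fay, Ivy become infected (initial).
Round 2 — checking thresholds:
  Ana: 1 of 3 neighbours ≥ 1, becomes infected.
  Jo: 1 of 2 neighbours ≥ 1, becomes infected.
  Kai: 1 of 2 neighbours ≥ 1, becomes infected.
  Pia: 1 of 2 neighbours < 2, holds.
Round 3 — no new infections; cascade stops.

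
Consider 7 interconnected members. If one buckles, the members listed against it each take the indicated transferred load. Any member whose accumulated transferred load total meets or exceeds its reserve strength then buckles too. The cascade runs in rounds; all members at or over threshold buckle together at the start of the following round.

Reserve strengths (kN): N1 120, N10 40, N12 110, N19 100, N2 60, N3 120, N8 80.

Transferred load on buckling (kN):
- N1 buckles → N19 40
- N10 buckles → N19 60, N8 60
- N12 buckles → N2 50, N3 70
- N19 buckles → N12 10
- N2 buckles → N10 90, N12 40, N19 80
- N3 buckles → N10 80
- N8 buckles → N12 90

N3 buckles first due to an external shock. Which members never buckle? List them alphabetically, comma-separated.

N1, N12, N19, N2, N8

Round 1 — N3 buckles (initial).
  N10: +80 → 80 ≥ 40
Round 2 — N10 buckles.
  N19: +60 → 60 < 100
  N8: +60 → 60 < 80
No further bucklings.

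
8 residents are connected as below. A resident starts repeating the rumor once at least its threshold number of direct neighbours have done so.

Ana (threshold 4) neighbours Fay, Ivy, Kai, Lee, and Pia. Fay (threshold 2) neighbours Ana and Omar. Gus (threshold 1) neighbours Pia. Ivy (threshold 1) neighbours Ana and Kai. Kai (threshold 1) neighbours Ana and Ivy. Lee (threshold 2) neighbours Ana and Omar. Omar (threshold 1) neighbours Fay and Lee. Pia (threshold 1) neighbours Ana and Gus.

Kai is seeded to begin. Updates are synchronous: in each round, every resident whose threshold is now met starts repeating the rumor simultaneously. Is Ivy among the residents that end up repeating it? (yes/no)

Round 1 — Kai starts repeating the rumor (initial).
Round 2 — checking thresholds:
  Ana: 1 of 5 neighbours < 4, not yet.
  Ivy: 1 of 2 neighbours ≥ 1, starts repeating the rumor.
Round 3 — no new spreads; cascade stops.

yes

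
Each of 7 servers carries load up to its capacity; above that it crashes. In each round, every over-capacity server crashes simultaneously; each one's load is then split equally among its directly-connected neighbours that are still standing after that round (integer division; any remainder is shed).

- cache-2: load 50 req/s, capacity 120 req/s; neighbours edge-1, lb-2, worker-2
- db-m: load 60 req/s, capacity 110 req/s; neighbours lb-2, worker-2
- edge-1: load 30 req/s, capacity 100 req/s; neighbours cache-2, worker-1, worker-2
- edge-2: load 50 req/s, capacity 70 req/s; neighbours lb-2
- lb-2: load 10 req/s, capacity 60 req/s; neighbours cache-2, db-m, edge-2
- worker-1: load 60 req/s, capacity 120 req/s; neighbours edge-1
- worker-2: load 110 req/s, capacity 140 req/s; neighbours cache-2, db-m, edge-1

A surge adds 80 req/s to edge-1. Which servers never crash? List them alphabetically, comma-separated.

worker-1

Round 1 — edge-1 at 110 > 100. edge-1 crashes.
  edge-1 sheds 110 req/s to cache-2, worker-1, worker-2: 36 each (2 lost).
    cache-2: 50+36 = 86 ≤ 120
    worker-1: 60+36 = 96 ≤ 120
    worker-2: 110+36 = 146 > 140
Round 2 — worker-2 crashes.
  worker-2 sheds 146 req/s to cache-2, db-m: 73 each.
    cache-2: 86+73 = 159 > 120
    db-m: 60+73 = 133 > 110
Round 3 — cache-2, db-m crash.
  cache-2 sheds 159 req/s to lb-2: 159 each.
    lb-2: 10+159 = 169 > 60
  db-m sheds 133 req/s to lb-2: 133 each.
    lb-2: 169+133 = 302 > 60
Round 4 — lb-2 crashes.
  lb-2 sheds 302 req/s to edge-2: 302 each.
    edge-2: 50+302 = 352 > 70
Round 5 — edge-2 crashes.
  edge-2 sheds 352 req/s: no online neighbours, lost.
No further crashes.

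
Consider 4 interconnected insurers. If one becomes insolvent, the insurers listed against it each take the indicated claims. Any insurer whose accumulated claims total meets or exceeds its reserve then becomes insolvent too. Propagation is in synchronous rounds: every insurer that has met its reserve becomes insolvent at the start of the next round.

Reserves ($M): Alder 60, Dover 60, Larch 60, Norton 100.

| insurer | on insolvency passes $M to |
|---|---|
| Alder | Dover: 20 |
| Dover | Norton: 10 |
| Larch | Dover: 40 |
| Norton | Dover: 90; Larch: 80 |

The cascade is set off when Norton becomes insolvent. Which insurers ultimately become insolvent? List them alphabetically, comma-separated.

Round 1 — Norton becomes insolvent (initial).
  Dover: +90 → 90 ≥ 60
  Larch: +80 → 80 ≥ 60
Round 2 — Dover, Larch become insolvent.
No further insolvencies.

Dover, Larch, Norton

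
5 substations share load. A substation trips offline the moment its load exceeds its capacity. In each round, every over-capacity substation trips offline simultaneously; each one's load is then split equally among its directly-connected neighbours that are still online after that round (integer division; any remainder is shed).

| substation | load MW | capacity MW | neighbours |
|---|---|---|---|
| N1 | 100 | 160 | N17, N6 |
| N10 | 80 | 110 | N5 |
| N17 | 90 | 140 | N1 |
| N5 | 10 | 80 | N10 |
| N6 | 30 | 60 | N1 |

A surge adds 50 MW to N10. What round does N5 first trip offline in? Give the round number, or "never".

2

Round 1 — N10 at 130 > 110. N10 trips offline.
  N10 sheds 130 MW to N5: 130 each.
    N5: 10+130 = 140 > 80
Round 2 — N5 trips offline.
  N5 sheds 140 MW: no online neighbours, lost.
No further trips.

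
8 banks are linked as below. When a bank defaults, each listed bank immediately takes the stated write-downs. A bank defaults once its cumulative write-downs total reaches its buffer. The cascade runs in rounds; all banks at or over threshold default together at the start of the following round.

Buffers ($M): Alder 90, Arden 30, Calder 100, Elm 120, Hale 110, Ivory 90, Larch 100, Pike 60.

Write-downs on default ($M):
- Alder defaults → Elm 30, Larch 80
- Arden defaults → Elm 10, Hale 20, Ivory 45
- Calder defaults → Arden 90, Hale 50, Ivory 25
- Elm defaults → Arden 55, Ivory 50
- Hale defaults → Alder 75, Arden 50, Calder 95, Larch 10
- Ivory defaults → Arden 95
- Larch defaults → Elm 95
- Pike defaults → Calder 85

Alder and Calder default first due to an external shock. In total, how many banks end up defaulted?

3

Round 1 — Alder, Calder default (initial).
  Arden: +90 → 90 ≥ 30
  Elm: +30 → 30 < 120
  Hale: +50 → 50 < 110
  Ivory: +25 → 25 < 90
  Larch: +80 → 80 < 100
Round 2 — Arden defaults.
  Elm: +10 → 40 < 120
  Hale: +20 → 70 < 110
  Ivory: +45 → 70 < 90
No further defaults.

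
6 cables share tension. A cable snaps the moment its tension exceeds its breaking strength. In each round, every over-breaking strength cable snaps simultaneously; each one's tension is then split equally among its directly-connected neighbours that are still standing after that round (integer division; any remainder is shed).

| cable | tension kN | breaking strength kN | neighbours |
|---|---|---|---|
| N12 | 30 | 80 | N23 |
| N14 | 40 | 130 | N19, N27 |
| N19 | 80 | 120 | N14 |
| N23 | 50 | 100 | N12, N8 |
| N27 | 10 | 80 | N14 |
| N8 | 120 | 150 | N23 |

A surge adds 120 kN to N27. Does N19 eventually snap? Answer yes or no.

Round 1 — N27 at 130 > 80. N27 snaps.
  N27 sheds 130 kN to N14: 130 each.
    N14: 40+130 = 170 > 130
Round 2 — N14 snaps.
  N14 sheds 170 kN to N19: 170 each.
    N19: 80+170 = 250 > 120
Round 3 — N19 snaps.
  N19 sheds 250 kN: no online neighbours, lost.
No further breaks.

yes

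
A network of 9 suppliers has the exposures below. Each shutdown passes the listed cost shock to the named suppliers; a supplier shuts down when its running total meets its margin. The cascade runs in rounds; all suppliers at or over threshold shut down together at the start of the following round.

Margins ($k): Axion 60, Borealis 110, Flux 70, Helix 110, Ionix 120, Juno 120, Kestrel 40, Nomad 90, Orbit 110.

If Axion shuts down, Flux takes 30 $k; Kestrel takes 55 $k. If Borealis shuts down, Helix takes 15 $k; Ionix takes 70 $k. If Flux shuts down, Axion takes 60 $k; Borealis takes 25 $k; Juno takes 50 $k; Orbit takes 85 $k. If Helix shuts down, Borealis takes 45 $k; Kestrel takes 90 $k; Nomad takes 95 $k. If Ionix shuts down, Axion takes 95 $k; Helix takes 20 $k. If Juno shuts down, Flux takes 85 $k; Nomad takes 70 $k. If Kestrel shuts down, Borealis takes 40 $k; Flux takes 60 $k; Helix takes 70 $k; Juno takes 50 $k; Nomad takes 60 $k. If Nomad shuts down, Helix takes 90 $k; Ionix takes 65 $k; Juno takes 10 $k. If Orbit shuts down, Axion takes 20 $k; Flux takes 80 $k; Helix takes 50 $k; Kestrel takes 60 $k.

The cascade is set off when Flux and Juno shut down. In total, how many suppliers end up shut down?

Round 1 — Flux, Juno shut down (initial).
  Axion: +60 → 60 ≥ 60
  Borealis: +25 → 25 < 110
  Nomad: +70 → 70 < 90
  Orbit: +85 → 85 < 110
Round 2 — Axion shuts down.
  Kestrel: +55 → 55 ≥ 40
Round 3 — Kestrel shuts down.
  Borealis: +40 → 65 < 110
  Helix: +70 → 70 < 110
  Nomad: +60 → 130 ≥ 90
Round 4 — Nomad shuts down.
  Helix: +90 → 160 ≥ 110
  Ionix: +65 → 65 < 120
Round 5 — Helix shuts down.
  Borealis: +45 → 110 ≥ 110
Round 6 — Borealis shuts down.
  Ionix: +70 → 135 ≥ 120
Round 7 — Ionix shuts down.
No further shutdowns.

8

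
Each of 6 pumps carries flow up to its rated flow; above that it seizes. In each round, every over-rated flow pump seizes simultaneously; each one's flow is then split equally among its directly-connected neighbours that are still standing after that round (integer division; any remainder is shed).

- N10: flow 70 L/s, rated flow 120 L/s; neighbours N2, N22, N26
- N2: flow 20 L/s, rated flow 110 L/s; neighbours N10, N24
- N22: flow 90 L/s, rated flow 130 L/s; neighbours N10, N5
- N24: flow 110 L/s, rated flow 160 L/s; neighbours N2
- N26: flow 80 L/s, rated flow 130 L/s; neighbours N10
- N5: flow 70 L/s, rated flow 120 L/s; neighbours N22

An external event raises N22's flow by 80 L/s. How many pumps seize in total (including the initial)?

Round 1 — N22 at 170 > 130. N22 seizes.
  N22 sheds 170 L/s to N10, N5: 85 each.
    N10: 70+85 = 155 > 120
    N5: 70+85 = 155 > 120
Round 2 — N10, N5 seize.
  N10 sheds 155 L/s to N2, N26: 77 each (1 lost).
    N2: 20+77 = 97 ≤ 110
    N26: 80+77 = 157 > 130
  N5 sheds 155 L/s: no online neighbours, lost.
Round 3 — N26 seizes.
  N26 sheds 157 L/s: no online neighbours, lost.
No further seizures.

4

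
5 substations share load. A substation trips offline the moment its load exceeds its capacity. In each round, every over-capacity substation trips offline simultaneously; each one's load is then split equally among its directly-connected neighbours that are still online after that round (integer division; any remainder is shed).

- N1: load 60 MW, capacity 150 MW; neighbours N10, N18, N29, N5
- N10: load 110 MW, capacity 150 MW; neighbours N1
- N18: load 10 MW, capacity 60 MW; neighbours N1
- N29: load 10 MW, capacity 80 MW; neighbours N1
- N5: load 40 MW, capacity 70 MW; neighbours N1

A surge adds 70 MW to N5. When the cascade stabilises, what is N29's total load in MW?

Round 1 — N5 at 110 > 70. N5 trips offline.
  N5 sheds 110 MW to N1: 110 each.
    N1: 60+110 = 170 > 150
Round 2 — N1 trips offline.
  N1 sheds 170 MW to N10, N18, N29: 56 each (2 lost).
    N10: 110+56 = 166 > 150
    N18: 10+56 = 66 > 60
    N29: 10+56 = 66 ≤ 80
Round 3 — N10, N18 trip offline.
  N10 sheds 166 MW: no online neighbours, lost.
  N18 sheds 66 MW: no online neighbours, lost.
No further trips.

66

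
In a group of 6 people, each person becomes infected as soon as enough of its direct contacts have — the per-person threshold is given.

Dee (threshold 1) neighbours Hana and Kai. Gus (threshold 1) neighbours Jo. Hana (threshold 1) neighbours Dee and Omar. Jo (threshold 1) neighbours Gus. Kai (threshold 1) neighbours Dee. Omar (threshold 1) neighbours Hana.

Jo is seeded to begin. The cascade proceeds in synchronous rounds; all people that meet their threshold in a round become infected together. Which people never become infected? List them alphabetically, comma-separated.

Dee, Hana, Kai, Omar

Round 1 — Jo becomes infected (initial).
Round 2 — checking thresholds:
  Gus: 1 of 1 neighbours ≥ 1, becomes infected.
Round 3 — no new infections; cascade stops.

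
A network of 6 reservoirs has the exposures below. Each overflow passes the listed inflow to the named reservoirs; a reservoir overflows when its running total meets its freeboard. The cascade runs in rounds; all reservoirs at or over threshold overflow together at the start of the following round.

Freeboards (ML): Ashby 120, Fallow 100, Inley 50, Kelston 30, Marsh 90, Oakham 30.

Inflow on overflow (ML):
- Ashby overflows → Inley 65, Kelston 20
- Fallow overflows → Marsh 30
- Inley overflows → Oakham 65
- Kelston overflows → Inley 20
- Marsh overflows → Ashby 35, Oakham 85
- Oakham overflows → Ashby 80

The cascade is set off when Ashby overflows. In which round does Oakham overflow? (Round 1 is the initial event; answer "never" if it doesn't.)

3

Round 1 — Ashby overflows (initial).
  Inley: +65 → 65 ≥ 50
  Kelston: +20 → 20 < 30
Round 2 — Inley overflows.
  Oakham: +65 → 65 ≥ 30
Round 3 — Oakham overflows.
No further overflows.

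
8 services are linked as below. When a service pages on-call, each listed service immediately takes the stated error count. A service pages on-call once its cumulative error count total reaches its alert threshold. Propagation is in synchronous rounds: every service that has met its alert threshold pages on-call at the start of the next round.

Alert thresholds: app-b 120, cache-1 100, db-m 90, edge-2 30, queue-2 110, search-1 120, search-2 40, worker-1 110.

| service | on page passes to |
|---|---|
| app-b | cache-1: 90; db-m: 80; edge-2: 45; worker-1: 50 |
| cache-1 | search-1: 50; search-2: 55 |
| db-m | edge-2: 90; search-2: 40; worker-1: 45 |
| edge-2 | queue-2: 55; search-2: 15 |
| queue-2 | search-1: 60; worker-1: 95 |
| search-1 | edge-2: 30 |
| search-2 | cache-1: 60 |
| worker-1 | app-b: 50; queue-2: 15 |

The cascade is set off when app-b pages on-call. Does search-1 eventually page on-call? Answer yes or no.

Round 1 — app-b pages on-call (initial).
  cache-1: +90 → 90 < 100
  db-m: +80 → 80 < 90
  edge-2: +45 → 45 ≥ 30
  worker-1: +50 → 50 < 110
Round 2 — edge-2 pages on-call.
  queue-2: +55 → 55 < 110
  search-2: +15 → 15 < 40
No further pages.

no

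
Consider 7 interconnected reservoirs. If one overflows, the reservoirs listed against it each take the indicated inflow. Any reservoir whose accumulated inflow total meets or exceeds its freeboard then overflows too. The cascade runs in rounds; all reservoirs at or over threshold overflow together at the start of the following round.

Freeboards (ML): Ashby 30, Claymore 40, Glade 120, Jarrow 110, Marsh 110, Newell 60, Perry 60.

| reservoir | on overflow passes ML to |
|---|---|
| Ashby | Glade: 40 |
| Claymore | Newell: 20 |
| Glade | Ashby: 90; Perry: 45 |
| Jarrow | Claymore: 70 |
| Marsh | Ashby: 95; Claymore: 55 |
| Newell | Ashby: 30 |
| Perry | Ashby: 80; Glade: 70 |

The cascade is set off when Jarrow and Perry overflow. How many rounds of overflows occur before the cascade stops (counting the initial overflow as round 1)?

2

Round 1 — Jarrow, Perry overflow (initial).
  Ashby: +80 → 80 ≥ 30
  Claymore: +70 → 70 ≥ 40
  Glade: +70 → 70 < 120
Round 2 — Ashby, Claymore overflow.
  Glade: +40 → 110 < 120
  Newell: +20 → 20 < 60
No further overflows.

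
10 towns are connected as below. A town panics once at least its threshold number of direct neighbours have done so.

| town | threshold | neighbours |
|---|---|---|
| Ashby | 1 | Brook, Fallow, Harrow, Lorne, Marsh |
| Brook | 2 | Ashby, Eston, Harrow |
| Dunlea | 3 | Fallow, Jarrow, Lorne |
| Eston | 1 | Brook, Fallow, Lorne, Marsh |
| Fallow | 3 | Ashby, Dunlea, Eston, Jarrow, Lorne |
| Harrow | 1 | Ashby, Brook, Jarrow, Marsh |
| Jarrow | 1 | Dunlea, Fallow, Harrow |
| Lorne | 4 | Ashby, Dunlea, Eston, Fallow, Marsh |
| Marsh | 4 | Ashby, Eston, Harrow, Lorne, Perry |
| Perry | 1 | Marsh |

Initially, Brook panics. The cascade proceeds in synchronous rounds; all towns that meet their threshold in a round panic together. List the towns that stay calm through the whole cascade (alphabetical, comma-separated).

Round 1 — Brook panics (initial).
Round 2 — checking thresholds:
  Ashby: 1 of 5 neighbours ≥ 1, panics.
  Eston: 1 of 4 neighbours ≥ 1, panics.
  Harrow: 1 of 4 neighbours ≥ 1, panics.
Round 3 — checking thresholds:
  Fallow: 2 of 5 neighbours < 3, holds.
  Jarrow: 1 of 3 neighbours ≥ 1, panics.
  Lorne: 2 of 5 neighbours < 4, holds.
  Marsh: 3 of 5 neighbours < 4, holds.
Round 4 — checking thresholds:
  Dunlea: 1 of 3 neighbours < 3, holds.
  Fallow: 3 of 5 neighbours ≥ 3, panics.
  Lorne: 2 of 5 neighbours < 4, holds.
  Marsh: 3 of 5 neighbours < 4, holds.
Round 5 — no new panics; cascade stops.

Dunlea, Lorne, Marsh, Perry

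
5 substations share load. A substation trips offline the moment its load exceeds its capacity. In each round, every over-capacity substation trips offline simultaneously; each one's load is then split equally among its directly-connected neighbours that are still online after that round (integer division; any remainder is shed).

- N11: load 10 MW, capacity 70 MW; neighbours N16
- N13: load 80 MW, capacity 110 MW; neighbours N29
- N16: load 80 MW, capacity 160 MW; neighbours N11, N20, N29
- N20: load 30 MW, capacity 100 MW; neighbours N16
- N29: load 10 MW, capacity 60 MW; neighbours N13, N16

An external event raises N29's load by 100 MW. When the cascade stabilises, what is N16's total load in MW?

Round 1 — N29 at 110 > 60. N29 trips offline.
  N29 sheds 110 MW to N13, N16: 55 each.
    N13: 80+55 = 135 > 110
    N16: 80+55 = 135 ≤ 160
Round 2 — N13 trips offline.
  N13 sheds 135 MW: no online neighbours, lost.
No further trips.

135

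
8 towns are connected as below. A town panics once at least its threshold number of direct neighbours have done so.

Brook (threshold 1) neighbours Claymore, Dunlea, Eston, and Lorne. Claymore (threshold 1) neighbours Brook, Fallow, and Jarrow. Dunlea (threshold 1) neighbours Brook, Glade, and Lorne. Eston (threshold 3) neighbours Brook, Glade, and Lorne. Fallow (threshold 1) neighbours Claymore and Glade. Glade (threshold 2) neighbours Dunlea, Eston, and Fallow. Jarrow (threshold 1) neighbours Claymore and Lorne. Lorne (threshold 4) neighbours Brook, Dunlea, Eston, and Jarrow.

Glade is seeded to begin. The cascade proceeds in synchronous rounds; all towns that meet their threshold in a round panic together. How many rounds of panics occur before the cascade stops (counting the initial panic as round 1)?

Round 1 — Glade panics (initial).
Round 2 — checking thresholds:
  Dunlea: 1 of 3 neighbours ≥ 1, panics.
  Eston: 1 of 3 neighbours < 3, below threshold.
  Fallow: 1 of 2 neighbours ≥ 1, panics.
Round 3 — checking thresholds:
  Brook: 1 of 4 neighbours ≥ 1, panics.
  Claymore: 1 of 3 neighbours ≥ 1, panics.
  Eston: 1 of 3 neighbours < 3, below threshold.
  Lorne: 1 of 4 neighbours < 4, below threshold.
Round 4 — checking thresholds:
  Eston: 2 of 3 neighbours < 3, below threshold.
  Jarrow: 1 of 2 neighbours ≥ 1, panics.
  Lorne: 2 of 4 neighbours < 4, below threshold.
Round 5 — no new panics; cascade stops.

4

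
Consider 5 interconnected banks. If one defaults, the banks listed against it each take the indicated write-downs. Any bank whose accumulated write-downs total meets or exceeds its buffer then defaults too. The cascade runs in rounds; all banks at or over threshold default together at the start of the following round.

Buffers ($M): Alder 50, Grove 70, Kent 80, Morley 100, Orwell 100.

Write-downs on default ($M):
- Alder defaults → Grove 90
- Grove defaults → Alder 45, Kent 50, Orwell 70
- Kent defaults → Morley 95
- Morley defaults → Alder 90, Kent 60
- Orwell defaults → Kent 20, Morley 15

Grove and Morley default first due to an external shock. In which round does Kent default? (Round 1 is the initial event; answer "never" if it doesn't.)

2

Round 1 — Grove, Morley default (initial).
  Alder: +45+90 → 135 ≥ 50
  Kent: +50+60 → 110 ≥ 80
  Orwell: +70 → 70 < 100
Round 2 — Alder, Kent default.
No further defaults.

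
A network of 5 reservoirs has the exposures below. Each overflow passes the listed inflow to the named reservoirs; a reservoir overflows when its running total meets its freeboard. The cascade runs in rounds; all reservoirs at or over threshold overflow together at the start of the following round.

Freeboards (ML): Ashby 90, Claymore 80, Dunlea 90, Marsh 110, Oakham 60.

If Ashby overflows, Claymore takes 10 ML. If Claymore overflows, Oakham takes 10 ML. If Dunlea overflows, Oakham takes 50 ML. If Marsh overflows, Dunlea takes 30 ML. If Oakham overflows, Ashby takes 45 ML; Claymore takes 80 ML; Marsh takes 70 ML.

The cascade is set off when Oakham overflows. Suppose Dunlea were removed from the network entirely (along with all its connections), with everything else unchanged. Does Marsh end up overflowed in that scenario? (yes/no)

With Dunlea removed:
Round 1 — Oakham overflows (initial).
  Ashby: +45 → 45 < 90
  Claymore: +80 → 80 ≥ 80
  Marsh: +70 → 70 < 110
Round 2 — Claymore overflows.
No further overflows.

no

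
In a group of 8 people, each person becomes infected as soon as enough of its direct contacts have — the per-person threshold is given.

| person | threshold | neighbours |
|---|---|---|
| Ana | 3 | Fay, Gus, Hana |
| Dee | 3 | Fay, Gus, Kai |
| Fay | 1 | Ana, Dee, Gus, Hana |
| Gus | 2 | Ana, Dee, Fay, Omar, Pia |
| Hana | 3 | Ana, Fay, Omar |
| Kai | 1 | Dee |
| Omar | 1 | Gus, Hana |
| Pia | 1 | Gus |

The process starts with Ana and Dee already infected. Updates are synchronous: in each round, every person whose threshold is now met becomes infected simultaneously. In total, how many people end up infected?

Round 1 — Ana, Dee become infected (initial).
Round 2 — checking thresholds:
  Fay: 2 of 4 neighbours ≥ 1, becomes infected.
  Gus: 2 of 5 neighbours ≥ 2, becomes infected.
  Hana: 1 of 3 neighbours < 3, not yet.
  Kai: 1 of 1 neighbours ≥ 1, becomes infected.
Round 3 — checking thresholds:
  Hana: 2 of 3 neighbours < 3, not yet.
  Omar: 1 of 2 neighbours ≥ 1, becomes infected.
  Pia: 1 of 1 neighbours ≥ 1, becomes infected.
Round 4 — checking thresholds:
  Hana: 3 of 3 neighbours ≥ 3, becomes infected.
Round 5 — no new infections; cascade stops.

8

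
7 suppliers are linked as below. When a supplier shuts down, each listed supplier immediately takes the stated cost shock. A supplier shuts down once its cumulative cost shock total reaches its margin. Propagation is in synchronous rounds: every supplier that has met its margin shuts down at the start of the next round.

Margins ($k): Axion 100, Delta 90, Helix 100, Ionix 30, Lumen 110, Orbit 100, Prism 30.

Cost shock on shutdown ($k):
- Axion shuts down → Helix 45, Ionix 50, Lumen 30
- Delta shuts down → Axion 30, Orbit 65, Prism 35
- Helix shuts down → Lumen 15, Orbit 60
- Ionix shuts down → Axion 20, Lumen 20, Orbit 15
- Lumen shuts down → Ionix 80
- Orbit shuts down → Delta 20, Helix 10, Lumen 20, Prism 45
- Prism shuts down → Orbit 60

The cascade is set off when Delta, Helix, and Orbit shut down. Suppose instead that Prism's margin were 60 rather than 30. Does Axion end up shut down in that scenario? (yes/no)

no

With Prism's margin at 60:
Round 1 — Delta, Helix, Orbit shut down (initial).
  Axion: +30 → 30 < 100
  Lumen: +15+20 → 35 < 110
  Prism: +35+45 → 80 ≥ 60
Round 2 — Prism shuts down.
No further shutdowns.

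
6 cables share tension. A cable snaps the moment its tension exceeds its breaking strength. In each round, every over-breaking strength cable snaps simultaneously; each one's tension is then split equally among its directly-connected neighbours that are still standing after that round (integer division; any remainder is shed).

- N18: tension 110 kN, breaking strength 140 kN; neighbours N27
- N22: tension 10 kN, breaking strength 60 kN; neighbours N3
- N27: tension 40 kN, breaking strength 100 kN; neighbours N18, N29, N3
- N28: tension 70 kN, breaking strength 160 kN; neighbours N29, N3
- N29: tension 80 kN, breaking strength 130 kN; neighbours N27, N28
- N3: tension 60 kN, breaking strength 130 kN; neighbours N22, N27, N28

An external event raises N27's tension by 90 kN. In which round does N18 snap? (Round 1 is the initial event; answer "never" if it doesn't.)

2

Round 1 — N27 at 130 > 100. N27 snaps.
  N27 sheds 130 kN to N18, N29, N3: 43 each (1 lost).
    N18: 110+43 = 153 > 140
    N29: 80+43 = 123 ≤ 130
    N3: 60+43 = 103 ≤ 130
Round 2 — N18 snaps.
  N18 sheds 153 kN: no online neighbours, lost.
No further breaks.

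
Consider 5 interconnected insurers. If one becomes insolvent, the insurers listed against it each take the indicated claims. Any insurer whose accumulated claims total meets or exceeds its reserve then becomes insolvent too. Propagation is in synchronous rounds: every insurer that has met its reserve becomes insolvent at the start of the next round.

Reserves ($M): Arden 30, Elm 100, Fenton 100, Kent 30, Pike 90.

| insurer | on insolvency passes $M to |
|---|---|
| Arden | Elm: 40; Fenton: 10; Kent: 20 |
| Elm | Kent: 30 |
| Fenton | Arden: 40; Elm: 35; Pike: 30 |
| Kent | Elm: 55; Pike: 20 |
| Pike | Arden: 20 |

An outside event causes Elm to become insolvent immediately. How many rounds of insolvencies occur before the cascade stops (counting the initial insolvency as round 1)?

Round 1 — Elm becomes insolvent (initial).
  Kent: +30 → 30 ≥ 30
Round 2 — Kent becomes insolvent.
  Pike: +20 → 20 < 90
No further insolvencies.

2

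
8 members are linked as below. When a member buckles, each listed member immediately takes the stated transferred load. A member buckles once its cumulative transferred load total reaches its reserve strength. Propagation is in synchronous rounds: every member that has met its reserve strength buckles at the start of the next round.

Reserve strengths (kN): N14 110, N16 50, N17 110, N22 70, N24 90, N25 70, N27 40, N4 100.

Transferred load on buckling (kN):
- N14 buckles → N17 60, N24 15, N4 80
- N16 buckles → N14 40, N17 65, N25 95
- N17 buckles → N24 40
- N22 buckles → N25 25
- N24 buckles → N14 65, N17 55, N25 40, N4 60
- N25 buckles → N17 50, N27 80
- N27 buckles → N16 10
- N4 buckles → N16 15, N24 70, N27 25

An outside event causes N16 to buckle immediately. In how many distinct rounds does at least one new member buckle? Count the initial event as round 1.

Round 1 — N16 buckles (initial).
  N14: +40 → 40 < 110
  N17: +65 → 65 < 110
  N25: +95 → 95 ≥ 70
Round 2 — N25 buckles.
  N17: +50 → 115 ≥ 110
  N27: +80 → 80 ≥ 40
Round 3 — N17, N27 buckle.
  N24: +40 → 40 < 90
No further bucklings.

3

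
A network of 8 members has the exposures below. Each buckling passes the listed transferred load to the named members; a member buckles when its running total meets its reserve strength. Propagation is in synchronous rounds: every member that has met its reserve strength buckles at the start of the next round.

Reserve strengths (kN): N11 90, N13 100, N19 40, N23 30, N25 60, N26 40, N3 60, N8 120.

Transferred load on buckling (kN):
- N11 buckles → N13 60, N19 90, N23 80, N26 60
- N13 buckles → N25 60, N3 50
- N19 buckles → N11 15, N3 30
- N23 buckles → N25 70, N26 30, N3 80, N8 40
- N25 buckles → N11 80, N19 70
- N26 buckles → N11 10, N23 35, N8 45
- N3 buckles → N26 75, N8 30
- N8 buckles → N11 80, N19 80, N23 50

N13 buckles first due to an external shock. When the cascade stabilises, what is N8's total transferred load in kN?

Round 1 — N13 buckles (initial).
  N25: +60 → 60 ≥ 60
  N3: +50 → 50 < 60
Round 2 — N25 buckles.
  N11: +80 → 80 < 90
  N19: +70 → 70 ≥ 40
Round 3 — N19 buckles.
  N11: +15 → 95 ≥ 90
  N3: +30 → 80 ≥ 60
Round 4 — N11, N3 buckle.
  N23: +80 → 80 ≥ 30
  N26: +60+75 → 135 ≥ 40
  N8: +30 → 30 < 120
Round 5 — N23, N26 buckle.
  N8: +40+45 → 115 < 120
No further bucklings.

115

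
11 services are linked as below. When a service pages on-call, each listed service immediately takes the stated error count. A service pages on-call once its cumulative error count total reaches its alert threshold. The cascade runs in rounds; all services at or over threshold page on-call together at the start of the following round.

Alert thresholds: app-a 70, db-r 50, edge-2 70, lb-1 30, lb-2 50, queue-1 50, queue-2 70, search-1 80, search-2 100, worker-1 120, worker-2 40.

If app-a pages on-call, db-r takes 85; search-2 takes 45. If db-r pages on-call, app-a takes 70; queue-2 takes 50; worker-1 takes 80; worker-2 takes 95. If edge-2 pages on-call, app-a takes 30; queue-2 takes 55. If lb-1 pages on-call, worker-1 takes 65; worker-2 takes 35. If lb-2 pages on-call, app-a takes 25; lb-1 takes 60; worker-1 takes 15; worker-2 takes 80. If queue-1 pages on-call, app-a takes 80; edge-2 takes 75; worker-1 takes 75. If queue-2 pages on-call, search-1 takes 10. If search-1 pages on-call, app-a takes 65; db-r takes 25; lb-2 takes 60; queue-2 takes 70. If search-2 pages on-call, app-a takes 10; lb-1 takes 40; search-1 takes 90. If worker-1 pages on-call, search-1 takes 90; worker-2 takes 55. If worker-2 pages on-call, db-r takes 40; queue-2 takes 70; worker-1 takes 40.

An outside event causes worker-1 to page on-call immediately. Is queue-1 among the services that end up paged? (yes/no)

no

Round 1 — worker-1 pages on-call (initial).
  search-1: +90 → 90 ≥ 80
  worker-2: +55 → 55 ≥ 40
Round 2 — search-1, worker-2 page on-call.
  app-a: +65 → 65 < 70
  db-r: +25+40 → 65 ≥ 50
  lb-2: +60 → 60 ≥ 50
  queue-2: +70+70 → 140 ≥ 70
Round 3 — db-r, lb-2, queue-2 page on-call.
  app-a: +70+25 → 160 ≥ 70
  lb-1: +60 → 60 ≥ 30
Round 4 — app-a, lb-1 page on-call.
  search-2: +45 → 45 < 100
No further pages.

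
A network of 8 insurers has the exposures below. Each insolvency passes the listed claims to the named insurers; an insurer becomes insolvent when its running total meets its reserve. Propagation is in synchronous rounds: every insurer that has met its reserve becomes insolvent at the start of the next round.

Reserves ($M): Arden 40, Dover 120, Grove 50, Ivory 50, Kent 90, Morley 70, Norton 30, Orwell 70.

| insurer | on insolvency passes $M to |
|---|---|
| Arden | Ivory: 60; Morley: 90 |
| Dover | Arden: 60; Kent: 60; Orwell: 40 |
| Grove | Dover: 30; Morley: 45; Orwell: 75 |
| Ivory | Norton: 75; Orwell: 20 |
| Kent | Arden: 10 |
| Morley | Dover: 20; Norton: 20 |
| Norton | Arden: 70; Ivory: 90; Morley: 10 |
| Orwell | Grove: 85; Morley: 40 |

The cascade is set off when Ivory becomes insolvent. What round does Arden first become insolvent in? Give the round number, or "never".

3

Round 1 — Ivory becomes insolvent (initial).
  Norton: +75 → 75 ≥ 30
  Orwell: +20 → 20 < 70
Round 2 — Norton becomes insolvent.
  Arden: +70 → 70 ≥ 40
  Morley: +10 → 10 < 70
Round 3 — Arden becomes insolvent.
  Morley: +90 → 100 ≥ 70
Round 4 — Morley becomes insolvent.
  Dover: +20 → 20 < 120
No further insolvencies.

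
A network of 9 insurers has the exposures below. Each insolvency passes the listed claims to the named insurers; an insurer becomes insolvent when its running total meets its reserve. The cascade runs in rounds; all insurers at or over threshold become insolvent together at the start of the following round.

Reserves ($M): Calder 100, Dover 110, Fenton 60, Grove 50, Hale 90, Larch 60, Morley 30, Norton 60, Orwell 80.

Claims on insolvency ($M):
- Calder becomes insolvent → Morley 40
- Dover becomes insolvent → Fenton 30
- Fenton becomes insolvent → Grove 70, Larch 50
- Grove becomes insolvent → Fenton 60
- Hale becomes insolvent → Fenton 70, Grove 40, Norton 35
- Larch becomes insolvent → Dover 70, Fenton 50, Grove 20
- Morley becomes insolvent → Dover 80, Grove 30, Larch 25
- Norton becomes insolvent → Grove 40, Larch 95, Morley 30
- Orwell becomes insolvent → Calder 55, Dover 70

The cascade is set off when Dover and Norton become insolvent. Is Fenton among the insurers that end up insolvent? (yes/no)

yes

Round 1 — Dover, Norton become insolvent (initial).
  Fenton: +30 → 30 < 60
  Grove: +40 → 40 < 50
  Larch: +95 → 95 ≥ 60
  Morley: +30 → 30 ≥ 30
Round 2 — Larch, Morley become insolvent.
  Fenton: +50 → 80 ≥ 60
  Grove: +20+30 → 90 ≥ 50
Round 3 — Fenton, Grove become insolvent.
No further insolvencies.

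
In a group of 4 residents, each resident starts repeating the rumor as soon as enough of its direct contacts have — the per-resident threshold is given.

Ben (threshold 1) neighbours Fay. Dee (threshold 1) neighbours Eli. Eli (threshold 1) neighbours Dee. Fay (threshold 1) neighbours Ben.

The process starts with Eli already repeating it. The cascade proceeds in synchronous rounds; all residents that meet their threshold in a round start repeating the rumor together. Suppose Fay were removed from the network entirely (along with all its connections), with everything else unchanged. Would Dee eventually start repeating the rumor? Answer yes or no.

yes

With Fay removed:
Round 1 — Eli starts repeating the rumor (initial).
Round 2 — checking thresholds:
  Dee: 1 of 1 neighbours ≥ 1, starts repeating the rumor.
Round 3 — no new spreads; cascade stops.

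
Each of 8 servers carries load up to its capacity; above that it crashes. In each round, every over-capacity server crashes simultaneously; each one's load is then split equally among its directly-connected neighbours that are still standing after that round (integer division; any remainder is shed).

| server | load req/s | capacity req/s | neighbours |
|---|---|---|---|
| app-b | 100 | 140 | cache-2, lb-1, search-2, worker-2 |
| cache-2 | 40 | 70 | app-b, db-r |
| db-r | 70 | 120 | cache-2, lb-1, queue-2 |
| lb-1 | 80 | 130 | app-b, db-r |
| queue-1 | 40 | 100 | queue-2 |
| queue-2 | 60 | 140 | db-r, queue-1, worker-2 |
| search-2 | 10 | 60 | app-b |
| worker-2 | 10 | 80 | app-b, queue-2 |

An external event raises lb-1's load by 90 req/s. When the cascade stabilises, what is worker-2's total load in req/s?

Round 1 — lb-1 at 170 > 130. lb-1 crashes.
  lb-1 sheds 170 req/s to app-b, db-r: 85 each.
    app-b: 100+85 = 185 > 140
    db-r: 70+85 = 155 > 120
Round 2 — app-b, db-r crash.
  app-b sheds 185 req/s to cache-2, search-2, worker-2: 61 each (2 lost).
    cache-2: 40+61 = 101 > 70
    search-2: 10+61 = 71 > 60
    worker-2: 10+61 = 71 ≤ 80
  db-r sheds 155 req/s to cache-2, queue-2: 77 each (1 lost).
    cache-2: 101+77 = 178 > 70
    queue-2: 60+77 = 137 ≤ 140
Round 3 — cache-2, search-2 crash.
  cache-2 sheds 178 req/s: no online neighbours, lost.
  search-2 sheds 71 req/s: no online neighbours, lost.
No further crashes.

71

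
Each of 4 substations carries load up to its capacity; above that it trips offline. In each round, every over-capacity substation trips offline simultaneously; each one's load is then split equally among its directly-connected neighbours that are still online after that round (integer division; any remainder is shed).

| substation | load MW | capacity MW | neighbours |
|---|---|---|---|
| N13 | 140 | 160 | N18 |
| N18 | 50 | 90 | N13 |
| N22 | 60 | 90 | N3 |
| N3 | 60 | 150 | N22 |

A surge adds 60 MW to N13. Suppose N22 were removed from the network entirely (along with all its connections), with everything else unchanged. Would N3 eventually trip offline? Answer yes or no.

no

With N22 removed:
Round 1 — N13 at 200 > 160. N13 trips offline.
  N13 sheds 200 MW to N18: 200 each.
    N18: 50+200 = 250 > 90
Round 2 — N18 trips offline.
  N18 sheds 250 MW: no online neighbours, lost.
No further trips.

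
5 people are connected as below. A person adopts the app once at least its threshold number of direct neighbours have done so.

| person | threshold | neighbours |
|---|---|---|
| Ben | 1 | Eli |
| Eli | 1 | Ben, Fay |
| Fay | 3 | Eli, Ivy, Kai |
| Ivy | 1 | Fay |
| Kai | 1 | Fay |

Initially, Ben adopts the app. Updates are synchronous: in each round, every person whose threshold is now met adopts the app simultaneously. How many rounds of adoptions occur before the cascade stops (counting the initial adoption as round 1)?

Round 1 — Ben adopts the app (initial).
Round 2 — checking thresholds:
  Eli: 1 of 2 neighbours ≥ 1, adopts the app.
Round 3 — no new adoptions; cascade stops.

2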